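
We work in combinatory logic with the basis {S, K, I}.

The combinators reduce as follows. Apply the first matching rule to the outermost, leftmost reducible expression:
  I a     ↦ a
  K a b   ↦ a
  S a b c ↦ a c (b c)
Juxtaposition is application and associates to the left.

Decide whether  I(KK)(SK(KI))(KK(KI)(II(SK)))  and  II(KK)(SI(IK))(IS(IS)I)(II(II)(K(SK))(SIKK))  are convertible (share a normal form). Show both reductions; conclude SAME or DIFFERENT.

Answer: DIFFERENT — A ⇓ K(K(SK)), B ⇓ SSI

Reduction:
Term A:
  start: I(KK)(SK(KI))(KK(KI)(II(SK)))
  [1] KK(SK(KI))(KK(KI)(II(SK)))
  [2] K(KK(KI)(II(SK)))
  [3] K(K(II(SK)))
  [4] K(K(I(SK)))
  [5] K(K(SK))

Term B:
  start: II(KK)(SI(IK))(IS(IS)I)(II(II)(K(SK))(SIKK))
  [1] I(KK)(SI(IK))(IS(IS)I)(II(II)(K(SK))(SIKK))
  [2] KK(SI(IK))(IS(IS)I)(II(II)(K(SK))(SIKK))
  [3] K(IS(IS)I)(II(II)(K(SK))(SIKK))
  [4] IS(IS)I
  [5] S(IS)I
  [6] SSI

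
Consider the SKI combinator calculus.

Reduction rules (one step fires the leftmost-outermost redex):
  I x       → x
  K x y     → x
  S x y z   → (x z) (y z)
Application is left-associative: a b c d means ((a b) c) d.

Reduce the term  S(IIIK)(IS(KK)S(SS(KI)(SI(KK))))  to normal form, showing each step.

Answer: normal form = SK(K(S(S(SI(KK))I)))  (in 8 steps)

Reduction:
  start: S(IIIK)(IS(KK)S(SS(KI)(SI(KK))))
  →1  S(IIK)(IS(KK)S(SS(KI)(SI(KK))))
  →2  S(IK)(IS(KK)S(SS(KI)(SI(KK))))
  →3  SK(IS(KK)S(SS(KI)(SI(KK))))
  →4  SK(S(KK)S(SS(KI)(SI(KK))))
  →5  SK(KK(SS(KI)(SI(KK)))(S(SS(KI)(SI(KK)))))
  →6  SK(K(S(SS(KI)(SI(KK)))))
  →7  SK(K(S(S(SI(KK))(KI(SI(KK))))))
  →8  SK(K(S(S(SI(KK))I)))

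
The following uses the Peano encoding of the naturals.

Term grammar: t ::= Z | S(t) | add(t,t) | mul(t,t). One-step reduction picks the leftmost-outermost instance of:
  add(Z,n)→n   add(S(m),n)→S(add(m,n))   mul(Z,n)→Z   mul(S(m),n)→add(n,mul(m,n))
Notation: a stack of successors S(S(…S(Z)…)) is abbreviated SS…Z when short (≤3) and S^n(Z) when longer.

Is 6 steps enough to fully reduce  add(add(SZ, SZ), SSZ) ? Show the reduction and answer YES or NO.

Answer: YES — reaches normal form S^4(Z) in 5 ≤ 6 steps

Working:
  start: add(add(SZ, SZ), SSZ)
  step 1: add(S(add(Z, SZ)), SSZ)
  step 2: S(add(add(Z, SZ), SSZ))
  step 3: S(add(SZ, SSZ))
  step 4: S(S(add(Z, SSZ)))
  step 5: S^4(Z)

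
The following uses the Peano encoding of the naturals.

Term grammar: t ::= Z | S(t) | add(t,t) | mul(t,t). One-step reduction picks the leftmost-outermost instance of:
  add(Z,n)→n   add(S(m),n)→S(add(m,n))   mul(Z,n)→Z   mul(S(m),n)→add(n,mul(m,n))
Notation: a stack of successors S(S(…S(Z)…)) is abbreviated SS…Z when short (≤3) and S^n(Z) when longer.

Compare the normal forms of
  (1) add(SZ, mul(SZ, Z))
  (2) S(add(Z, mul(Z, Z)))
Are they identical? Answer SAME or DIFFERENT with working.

Answer: SAME — A ⇓ SZ, B ⇓ SZ

Working:
Term A:
  start: add(SZ, mul(SZ, Z))
  →1  S(add(Z, mul(SZ, Z)))
  →2  S(mul(SZ, Z))
  →3  S(add(Z, mul(Z, Z)))
  →4  S(mul(Z, Z))
  →5  SZ

Term B:
  start: S(add(Z, mul(Z, Z)))
  →1  S(mul(Z, Z))
  →2  SZ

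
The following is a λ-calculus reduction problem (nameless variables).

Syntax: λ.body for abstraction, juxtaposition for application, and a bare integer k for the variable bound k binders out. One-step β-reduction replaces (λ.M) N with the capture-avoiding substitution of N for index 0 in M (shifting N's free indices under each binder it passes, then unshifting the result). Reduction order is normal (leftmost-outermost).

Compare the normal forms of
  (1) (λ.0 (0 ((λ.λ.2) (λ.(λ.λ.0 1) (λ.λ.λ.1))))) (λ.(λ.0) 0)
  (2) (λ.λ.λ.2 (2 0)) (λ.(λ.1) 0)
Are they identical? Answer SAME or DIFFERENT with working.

Term A:
  start: (λ.0 (0 ((λ.λ.2) (λ.(λ.λ.0 1) (λ.λ.λ.1))))) (λ.(λ.0) 0)
  →1  (λ.(λ.0) 0) ((λ.(λ.0) 0) ((λ.λ.λ.(λ.0) 0) (λ.(λ.λ.0 1) (λ.λ.λ.1))))
  →2  (λ.0) ((λ.(λ.0) 0) ((λ.λ.λ.(λ.0) 0) (λ.(λ.λ.0 1) (λ.λ.λ.1))))
  →3  (λ.(λ.0) 0) ((λ.λ.λ.(λ.0) 0) (λ.(λ.λ.0 1) (λ.λ.λ.1)))
  →4  (λ.0) ((λ.λ.λ.(λ.0) 0) (λ.(λ.λ.0 1) (λ.λ.λ.1)))
  →5  (λ.λ.λ.(λ.0) 0) (λ.(λ.λ.0 1) (λ.λ.λ.1))
  →6  λ.λ.(λ.0) 0
  →7  λ.λ.0

Term B:
  start: (λ.λ.λ.2 (2 0)) (λ.(λ.1) 0)
  →1  λ.λ.(λ.(λ.1) 0) ((λ.(λ.1) 0) 0)
  →2  λ.λ.(λ.(λ.(λ.1) 0) 1) ((λ.(λ.1) 0) 0)
  →3  λ.λ.(λ.(λ.1) 0) 0
  →4  λ.λ.(λ.1) 0
  →5  λ.λ.0

Answer: SAME — A ⇓ λ.λ.0, B ⇓ λ.λ.0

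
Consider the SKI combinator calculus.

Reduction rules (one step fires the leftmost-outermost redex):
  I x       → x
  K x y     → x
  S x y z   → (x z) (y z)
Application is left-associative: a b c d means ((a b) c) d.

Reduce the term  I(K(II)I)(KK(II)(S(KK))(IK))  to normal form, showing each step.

Answer: normal form = S(KK)  (in 6 steps)

Derivation:
  start: I(K(II)I)(KK(II)(S(KK))(IK))
  [1] K(II)I(KK(II)(S(KK))(IK))
  [2] II(KK(II)(S(KK))(IK))
  [3] I(KK(II)(S(KK))(IK))
  [4] KK(II)(S(KK))(IK)
  [5] K(S(KK))(IK)
  [6] S(KK)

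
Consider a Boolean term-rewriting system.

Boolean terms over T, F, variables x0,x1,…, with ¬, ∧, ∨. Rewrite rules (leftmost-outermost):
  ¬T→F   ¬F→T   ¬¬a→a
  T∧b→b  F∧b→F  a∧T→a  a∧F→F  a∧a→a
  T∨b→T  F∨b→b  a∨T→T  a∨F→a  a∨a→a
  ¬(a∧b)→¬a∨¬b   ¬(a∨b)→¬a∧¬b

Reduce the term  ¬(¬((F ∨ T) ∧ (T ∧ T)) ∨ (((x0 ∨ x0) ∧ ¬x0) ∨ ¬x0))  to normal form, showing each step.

Answer: normal form = (¬x0 ∨ x0) ∧ x0  (in 12 steps)

Working:
  start: ¬(¬((F ∨ T) ∧ (T ∧ T)) ∨ (((x0 ∨ x0) ∧ ¬x0) ∨ ¬x0))
  →1  ¬¬((F ∨ T) ∧ (T ∧ T)) ∧ ¬(((x0 ∨ x0) ∧ ¬x0) ∨ ¬x0)
  →2  ((F ∨ T) ∧ (T ∧ T)) ∧ ¬(((x0 ∨ x0) ∧ ¬x0) ∨ ¬x0)
  →3  (T ∧ (T ∧ T)) ∧ ¬(((x0 ∨ x0) ∧ ¬x0) ∨ ¬x0)
  →4  (T ∧ T) ∧ ¬(((x0 ∨ x0) ∧ ¬x0) ∨ ¬x0)
  →5  T ∧ ¬(((x0 ∨ x0) ∧ ¬x0) ∨ ¬x0)
  →6  ¬(((x0 ∨ x0) ∧ ¬x0) ∨ ¬x0)
  →7  ¬((x0 ∨ x0) ∧ ¬x0) ∧ ¬¬x0
  →8  (¬(x0 ∨ x0) ∨ ¬¬x0) ∧ ¬¬x0
  →9  ((¬x0 ∧ ¬x0) ∨ ¬¬x0) ∧ ¬¬x0
  →10  (¬x0 ∨ ¬¬x0) ∧ ¬¬x0
  →11  (¬x0 ∨ x0) ∧ ¬¬x0
  →12  (¬x0 ∨ x0) ∧ x0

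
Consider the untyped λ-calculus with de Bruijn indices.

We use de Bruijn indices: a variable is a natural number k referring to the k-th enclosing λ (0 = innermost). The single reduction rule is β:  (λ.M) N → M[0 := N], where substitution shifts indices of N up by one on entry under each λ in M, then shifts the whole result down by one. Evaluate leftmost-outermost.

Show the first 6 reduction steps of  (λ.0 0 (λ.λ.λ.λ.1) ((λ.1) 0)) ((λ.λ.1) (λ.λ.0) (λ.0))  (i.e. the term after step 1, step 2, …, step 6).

Answer: after 6 steps: λ.λ.λ.1

Working:
  start: (λ.0 0 (λ.λ.λ.λ.1) ((λ.1) 0)) ((λ.λ.1) (λ.λ.0) (λ.0))
  step 1: (λ.λ.1) (λ.λ.0) (λ.0) ((λ.λ.1) (λ.λ.0) (λ.0)) (λ.λ.λ.λ.1) ((λ.(λ.λ.1) (λ.λ.0) (λ.0)) ((λ.λ.1) (λ.λ.0) (λ.0)))
  step 2: (λ.λ.λ.0) (λ.0) ((λ.λ.1) (λ.λ.0) (λ.0)) (λ.λ.λ.λ.1) ((λ.(λ.λ.1) (λ.λ.0) (λ.0)) ((λ.λ.1) (λ.λ.0) (λ.0)))
  step 3: (λ.λ.0) ((λ.λ.1) (λ.λ.0) (λ.0)) (λ.λ.λ.λ.1) ((λ.(λ.λ.1) (λ.λ.0) (λ.0)) ((λ.λ.1) (λ.λ.0) (λ.0)))
  step 4: (λ.0) (λ.λ.λ.λ.1) ((λ.(λ.λ.1) (λ.λ.0) (λ.0)) ((λ.λ.1) (λ.λ.0) (λ.0)))
  step 5: (λ.λ.λ.λ.1) ((λ.(λ.λ.1) (λ.λ.0) (λ.0)) ((λ.λ.1) (λ.λ.0) (λ.0)))
  step 6: λ.λ.λ.1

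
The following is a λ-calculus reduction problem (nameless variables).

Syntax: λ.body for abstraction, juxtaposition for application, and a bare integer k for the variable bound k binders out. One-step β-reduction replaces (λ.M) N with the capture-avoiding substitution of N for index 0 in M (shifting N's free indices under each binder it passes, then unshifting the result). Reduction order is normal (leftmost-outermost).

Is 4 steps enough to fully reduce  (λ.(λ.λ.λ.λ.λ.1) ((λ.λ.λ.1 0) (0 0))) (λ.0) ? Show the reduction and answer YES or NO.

  start: (λ.(λ.λ.λ.λ.λ.1) ((λ.λ.λ.1 0) (0 0))) (λ.0)
  →1  (λ.λ.λ.λ.λ.1) ((λ.λ.λ.1 0) ((λ.0) (λ.0)))
  →2  λ.λ.λ.λ.1

Answer: YES — reaches normal form λ.λ.λ.λ.1 in 2 ≤ 4 steps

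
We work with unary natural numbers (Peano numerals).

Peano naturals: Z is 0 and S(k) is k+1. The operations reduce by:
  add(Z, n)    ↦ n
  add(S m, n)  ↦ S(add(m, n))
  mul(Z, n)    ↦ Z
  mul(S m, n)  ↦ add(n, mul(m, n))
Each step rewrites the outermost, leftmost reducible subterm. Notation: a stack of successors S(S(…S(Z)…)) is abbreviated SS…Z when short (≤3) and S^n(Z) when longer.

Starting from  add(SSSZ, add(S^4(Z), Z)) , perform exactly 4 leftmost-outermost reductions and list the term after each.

  start: add(SSSZ, add(S^4(Z), Z))
  step 1: S(add(SSZ, add(S^4(Z), Z)))
  step 2: S(S(add(SZ, add(S^4(Z), Z))))
  step 3: S(S(S(add(Z, add(S^4(Z), Z)))))
  step 4: S(S(S(add(S^4(Z), Z))))

Answer: after 4 steps: S(S(S(add(S^4(Z), Z))))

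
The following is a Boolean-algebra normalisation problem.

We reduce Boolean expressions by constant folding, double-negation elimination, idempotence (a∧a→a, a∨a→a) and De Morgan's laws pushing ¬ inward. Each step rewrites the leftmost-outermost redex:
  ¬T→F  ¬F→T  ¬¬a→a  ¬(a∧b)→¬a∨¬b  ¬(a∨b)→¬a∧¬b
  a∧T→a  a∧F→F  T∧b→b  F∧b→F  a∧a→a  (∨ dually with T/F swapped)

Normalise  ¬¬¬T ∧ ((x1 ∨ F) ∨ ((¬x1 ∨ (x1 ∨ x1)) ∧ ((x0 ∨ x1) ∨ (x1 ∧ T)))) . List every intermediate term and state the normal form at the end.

  start: ¬¬¬T ∧ ((x1 ∨ F) ∨ ((¬x1 ∨ (x1 ∨ x1)) ∧ ((x0 ∨ x1) ∨ (x1 ∧ T))))
  [1] ¬T ∧ ((x1 ∨ F) ∨ ((¬x1 ∨ (x1 ∨ x1)) ∧ ((x0 ∨ x1) ∨ (x1 ∧ T))))
  [2] F ∧ ((x1 ∨ F) ∨ ((¬x1 ∨ (x1 ∨ x1)) ∧ ((x0 ∨ x1) ∨ (x1 ∧ T))))
  [3] F

Answer: normal form = F  (in 3 steps)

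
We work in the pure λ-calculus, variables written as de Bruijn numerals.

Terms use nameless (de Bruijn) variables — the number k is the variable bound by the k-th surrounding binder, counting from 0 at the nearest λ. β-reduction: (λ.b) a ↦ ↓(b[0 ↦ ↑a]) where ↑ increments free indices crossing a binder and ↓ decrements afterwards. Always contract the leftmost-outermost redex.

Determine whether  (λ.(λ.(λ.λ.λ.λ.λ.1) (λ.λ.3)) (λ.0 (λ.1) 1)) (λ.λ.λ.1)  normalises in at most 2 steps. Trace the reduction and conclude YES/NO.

Answer: NO — after 2 steps the term is (λ.λ.λ.λ.λ.1) (λ.λ.λ.λ.λ.1), not yet normal

Reduction:
  start: (λ.(λ.(λ.λ.λ.λ.λ.1) (λ.λ.3)) (λ.0 (λ.1) 1)) (λ.λ.λ.1)
  step 1: (λ.(λ.λ.λ.λ.λ.1) (λ.λ.λ.λ.λ.1)) (λ.0 (λ.1) (λ.λ.λ.1))
  step 2: (λ.λ.λ.λ.λ.1) (λ.λ.λ.λ.λ.1)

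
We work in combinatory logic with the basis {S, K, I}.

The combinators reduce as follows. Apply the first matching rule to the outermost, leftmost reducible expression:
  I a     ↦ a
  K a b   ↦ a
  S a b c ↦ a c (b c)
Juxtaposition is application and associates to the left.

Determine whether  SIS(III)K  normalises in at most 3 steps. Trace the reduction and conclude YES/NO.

Answer: NO — after 3 steps the term is II(S(III))K, not yet normal

Reduction:
  start: SIS(III)K
  [1] I(III)(S(III))K
  [2] III(S(III))K
  [3] II(S(III))K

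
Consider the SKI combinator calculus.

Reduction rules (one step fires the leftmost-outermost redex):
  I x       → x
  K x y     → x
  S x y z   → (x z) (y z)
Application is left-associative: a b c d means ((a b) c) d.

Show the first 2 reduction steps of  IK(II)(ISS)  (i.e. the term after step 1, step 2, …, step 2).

Answer: after 2 steps: II

Reduction:
  start: IK(II)(ISS)
  →1  K(II)(ISS)
  →2  II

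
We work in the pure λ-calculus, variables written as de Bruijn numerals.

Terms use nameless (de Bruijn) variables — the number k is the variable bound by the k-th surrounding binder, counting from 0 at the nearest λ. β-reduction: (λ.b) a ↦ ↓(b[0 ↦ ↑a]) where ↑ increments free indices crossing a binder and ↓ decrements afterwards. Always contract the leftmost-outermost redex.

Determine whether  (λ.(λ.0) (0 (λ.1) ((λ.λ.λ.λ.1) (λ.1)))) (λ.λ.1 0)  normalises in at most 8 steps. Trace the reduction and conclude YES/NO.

Answer: YES — reaches normal form λ.λ.1 0 in 5 ≤ 8 steps

Reduction:
  start: (λ.(λ.0) (0 (λ.1) ((λ.λ.λ.λ.1) (λ.1)))) (λ.λ.1 0)
  [1] (λ.0) ((λ.λ.1 0) (λ.λ.λ.1 0) ((λ.λ.λ.λ.1) (λ.λ.λ.1 0)))
  [2] (λ.λ.1 0) (λ.λ.λ.1 0) ((λ.λ.λ.λ.1) (λ.λ.λ.1 0))
  [3] (λ.(λ.λ.λ.1 0) 0) ((λ.λ.λ.λ.1) (λ.λ.λ.1 0))
  [4] (λ.λ.λ.1 0) ((λ.λ.λ.λ.1) (λ.λ.λ.1 0))
  [5] λ.λ.1 0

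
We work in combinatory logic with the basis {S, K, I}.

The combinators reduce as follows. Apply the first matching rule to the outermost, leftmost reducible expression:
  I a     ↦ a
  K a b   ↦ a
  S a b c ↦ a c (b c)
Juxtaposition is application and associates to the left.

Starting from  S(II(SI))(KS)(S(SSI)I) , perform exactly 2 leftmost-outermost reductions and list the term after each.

  start: S(II(SI))(KS)(S(SSI)I)
  [1] II(SI)(S(SSI)I)(KS(S(SSI)I))
  [2] I(SI)(S(SSI)I)(KS(S(SSI)I))

Answer: after 2 steps: I(SI)(S(SSI)I)(KS(S(SSI)I))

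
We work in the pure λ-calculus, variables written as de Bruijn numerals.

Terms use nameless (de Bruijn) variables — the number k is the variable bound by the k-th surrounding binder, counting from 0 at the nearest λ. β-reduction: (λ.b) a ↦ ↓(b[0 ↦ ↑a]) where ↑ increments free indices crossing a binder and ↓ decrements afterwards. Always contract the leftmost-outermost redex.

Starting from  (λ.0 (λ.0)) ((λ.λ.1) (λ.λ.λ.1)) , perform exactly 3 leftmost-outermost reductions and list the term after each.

Answer: after 3 steps: λ.λ.λ.1

Working:
  start: (λ.0 (λ.0)) ((λ.λ.1) (λ.λ.λ.1))
  step 1: (λ.λ.1) (λ.λ.λ.1) (λ.0)
  step 2: (λ.λ.λ.λ.1) (λ.0)
  step 3: λ.λ.λ.1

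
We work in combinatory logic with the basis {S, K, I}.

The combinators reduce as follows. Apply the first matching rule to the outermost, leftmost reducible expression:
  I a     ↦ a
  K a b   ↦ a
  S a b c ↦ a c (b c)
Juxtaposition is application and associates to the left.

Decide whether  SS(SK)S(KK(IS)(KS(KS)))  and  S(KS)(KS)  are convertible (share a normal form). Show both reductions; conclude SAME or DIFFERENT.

Term A:
  start: SS(SK)S(KK(IS)(KS(KS)))
  [1] SS(SKS)(KK(IS)(KS(KS)))
  [2] S(KK(IS)(KS(KS)))(SKS(KK(IS)(KS(KS))))
  [3] S(K(KS(KS)))(SKS(KK(IS)(KS(KS))))
  [4] S(KS)(SKS(KK(IS)(KS(KS))))
  [5] S(KS)(K(KK(IS)(KS(KS)))(S(KK(IS)(KS(KS)))))
  [6] S(KS)(KK(IS)(KS(KS)))
  [7] S(KS)(K(KS(KS)))
  [8] S(KS)(KS)

Term B:
  start: S(KS)(KS)

Answer: SAME — A ⇓ S(KS)(KS), B ⇓ S(KS)(KS)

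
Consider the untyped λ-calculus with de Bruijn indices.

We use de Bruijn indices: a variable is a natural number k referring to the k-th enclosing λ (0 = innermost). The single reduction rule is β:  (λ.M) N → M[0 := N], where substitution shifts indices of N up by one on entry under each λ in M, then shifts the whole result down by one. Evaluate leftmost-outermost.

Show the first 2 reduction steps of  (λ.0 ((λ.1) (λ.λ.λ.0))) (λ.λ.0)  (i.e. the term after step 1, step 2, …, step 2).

  start: (λ.0 ((λ.1) (λ.λ.λ.0))) (λ.λ.0)
  →1  (λ.λ.0) ((λ.λ.λ.0) (λ.λ.λ.0))
  →2  λ.0

Answer: after 2 steps: λ.0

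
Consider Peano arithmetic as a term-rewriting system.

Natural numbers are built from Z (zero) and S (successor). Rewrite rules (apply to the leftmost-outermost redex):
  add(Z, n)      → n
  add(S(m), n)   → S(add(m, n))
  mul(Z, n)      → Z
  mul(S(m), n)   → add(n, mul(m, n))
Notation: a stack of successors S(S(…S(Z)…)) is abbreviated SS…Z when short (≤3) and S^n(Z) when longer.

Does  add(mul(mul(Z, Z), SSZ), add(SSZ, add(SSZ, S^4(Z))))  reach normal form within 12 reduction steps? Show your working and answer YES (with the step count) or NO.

Answer: YES — reaches normal form S^8(Z) in 9 ≤ 12 steps

Reduction:
  start: add(mul(mul(Z, Z), SSZ), add(SSZ, add(SSZ, S^4(Z))))
  step 1: add(mul(Z, SSZ), add(SSZ, add(SSZ, S^4(Z))))
  step 2: add(Z, add(SSZ, add(SSZ, S^4(Z))))
  step 3: add(SSZ, add(SSZ, S^4(Z)))
  step 4: S(add(SZ, add(SSZ, S^4(Z))))
  step 5: S(S(add(Z, add(SSZ, S^4(Z)))))
  step 6: S(S(add(SSZ, S^4(Z))))
  step 7: S(S(S(add(SZ, S^4(Z)))))
  step 8: S(S(S(S(add(Z, S^4(Z))))))
  step 9: S^8(Z)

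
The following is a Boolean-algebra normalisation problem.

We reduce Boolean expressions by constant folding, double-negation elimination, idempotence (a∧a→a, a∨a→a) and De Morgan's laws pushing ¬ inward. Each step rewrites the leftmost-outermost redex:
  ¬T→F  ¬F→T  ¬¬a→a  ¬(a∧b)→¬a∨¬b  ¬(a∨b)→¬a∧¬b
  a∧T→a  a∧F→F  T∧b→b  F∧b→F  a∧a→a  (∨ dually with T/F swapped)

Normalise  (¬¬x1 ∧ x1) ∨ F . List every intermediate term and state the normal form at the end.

  start: (¬¬x1 ∧ x1) ∨ F
  step 1: ¬¬x1 ∧ x1
  step 2: x1 ∧ x1
  step 3: x1

Answer: normal form = x1  (in 3 steps)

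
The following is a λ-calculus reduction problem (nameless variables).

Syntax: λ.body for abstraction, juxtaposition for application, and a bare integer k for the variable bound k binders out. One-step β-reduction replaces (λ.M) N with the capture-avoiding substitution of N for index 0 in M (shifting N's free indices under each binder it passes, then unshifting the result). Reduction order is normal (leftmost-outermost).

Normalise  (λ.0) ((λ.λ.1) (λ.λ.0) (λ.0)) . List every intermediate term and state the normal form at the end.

Answer: normal form = λ.λ.0  (in 3 steps)

Derivation:
  start: (λ.0) ((λ.λ.1) (λ.λ.0) (λ.0))
  →1  (λ.λ.1) (λ.λ.0) (λ.0)
  →2  (λ.λ.λ.0) (λ.0)
  →3  λ.λ.0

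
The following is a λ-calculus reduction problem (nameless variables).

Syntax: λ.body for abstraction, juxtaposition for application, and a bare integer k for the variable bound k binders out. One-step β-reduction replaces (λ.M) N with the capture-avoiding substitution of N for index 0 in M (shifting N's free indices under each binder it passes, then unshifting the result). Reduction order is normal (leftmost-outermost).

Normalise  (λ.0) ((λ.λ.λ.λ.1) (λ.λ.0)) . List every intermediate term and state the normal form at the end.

Answer: normal form = λ.λ.λ.1  (in 2 steps)

Derivation:
  start: (λ.0) ((λ.λ.λ.λ.1) (λ.λ.0))
  →1  (λ.λ.λ.λ.1) (λ.λ.0)
  →2  λ.λ.λ.1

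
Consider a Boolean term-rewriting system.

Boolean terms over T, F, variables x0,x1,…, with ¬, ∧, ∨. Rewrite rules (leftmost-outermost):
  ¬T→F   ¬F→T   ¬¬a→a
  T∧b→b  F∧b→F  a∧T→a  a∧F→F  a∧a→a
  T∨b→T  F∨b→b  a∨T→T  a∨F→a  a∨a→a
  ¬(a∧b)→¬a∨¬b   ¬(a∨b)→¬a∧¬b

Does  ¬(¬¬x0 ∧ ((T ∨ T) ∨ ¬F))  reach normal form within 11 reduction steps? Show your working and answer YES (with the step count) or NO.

  start: ¬(¬¬x0 ∧ ((T ∨ T) ∨ ¬F))
  [1] ¬¬¬x0 ∨ ¬((T ∨ T) ∨ ¬F)
  [2] ¬x0 ∨ ¬((T ∨ T) ∨ ¬F)
  [3] ¬x0 ∨ (¬(T ∨ T) ∧ ¬¬F)
  [4] ¬x0 ∨ ((¬T ∧ ¬T) ∧ ¬¬F)
  [5] ¬x0 ∨ (¬T ∧ ¬¬F)
  [6] ¬x0 ∨ (F ∧ ¬¬F)
  [7] ¬x0 ∨ F
  [8] ¬x0

Answer: YES — reaches normal form ¬x0 in 8 ≤ 11 steps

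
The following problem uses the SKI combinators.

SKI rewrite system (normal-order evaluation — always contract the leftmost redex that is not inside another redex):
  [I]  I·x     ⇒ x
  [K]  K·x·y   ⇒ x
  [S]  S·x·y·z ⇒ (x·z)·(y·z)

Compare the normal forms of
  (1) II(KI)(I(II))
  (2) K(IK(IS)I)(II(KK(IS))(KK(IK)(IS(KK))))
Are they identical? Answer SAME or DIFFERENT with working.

Answer: DIFFERENT — A ⇓ I, B ⇓ S

Derivation:
Term A:
  start: II(KI)(I(II))
  [1] I(KI)(I(II))
  [2] KI(I(II))
  [3] I

Term B:
  start: K(IK(IS)I)(II(KK(IS))(KK(IK)(IS(KK))))
  [1] IK(IS)I
  [2] K(IS)I
  [3] IS
  [4] S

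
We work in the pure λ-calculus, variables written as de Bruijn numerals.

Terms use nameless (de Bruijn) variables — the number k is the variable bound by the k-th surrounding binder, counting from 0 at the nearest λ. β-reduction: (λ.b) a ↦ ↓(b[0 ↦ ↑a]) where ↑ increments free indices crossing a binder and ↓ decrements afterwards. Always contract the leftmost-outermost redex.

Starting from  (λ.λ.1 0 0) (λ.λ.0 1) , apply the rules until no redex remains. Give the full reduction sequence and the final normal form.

  start: (λ.λ.1 0 0) (λ.λ.0 1)
  [1] λ.(λ.λ.0 1) 0 0
  [2] λ.(λ.0 1) 0
  [3] λ.0 0

Answer: normal form = λ.0 0  (in 3 steps)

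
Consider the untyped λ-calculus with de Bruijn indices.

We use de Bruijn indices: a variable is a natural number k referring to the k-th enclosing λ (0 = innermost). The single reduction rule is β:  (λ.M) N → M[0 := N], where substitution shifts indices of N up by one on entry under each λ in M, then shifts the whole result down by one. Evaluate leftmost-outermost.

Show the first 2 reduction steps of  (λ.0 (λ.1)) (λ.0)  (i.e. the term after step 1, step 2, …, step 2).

Answer: after 2 steps: λ.λ.0

Reduction:
  start: (λ.0 (λ.1)) (λ.0)
  [1] (λ.0) (λ.λ.0)
  [2] λ.λ.0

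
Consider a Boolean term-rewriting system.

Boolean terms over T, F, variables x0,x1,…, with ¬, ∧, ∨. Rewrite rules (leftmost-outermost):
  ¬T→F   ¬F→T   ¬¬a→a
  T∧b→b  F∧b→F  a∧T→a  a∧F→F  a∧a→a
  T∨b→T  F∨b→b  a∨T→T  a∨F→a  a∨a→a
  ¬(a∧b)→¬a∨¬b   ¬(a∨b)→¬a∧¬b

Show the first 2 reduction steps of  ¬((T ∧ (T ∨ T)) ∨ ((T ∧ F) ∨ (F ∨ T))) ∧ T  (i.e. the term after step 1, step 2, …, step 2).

  start: ¬((T ∧ (T ∨ T)) ∨ ((T ∧ F) ∨ (F ∨ T))) ∧ T
  →1  ¬((T ∧ (T ∨ T)) ∨ ((T ∧ F) ∨ (F ∨ T)))
  →2  ¬(T ∧ (T ∨ T)) ∧ ¬((T ∧ F) ∨ (F ∨ T))

Answer: after 2 steps: ¬(T ∧ (T ∨ T)) ∧ ¬((T ∧ F) ∨ (F ∨ T))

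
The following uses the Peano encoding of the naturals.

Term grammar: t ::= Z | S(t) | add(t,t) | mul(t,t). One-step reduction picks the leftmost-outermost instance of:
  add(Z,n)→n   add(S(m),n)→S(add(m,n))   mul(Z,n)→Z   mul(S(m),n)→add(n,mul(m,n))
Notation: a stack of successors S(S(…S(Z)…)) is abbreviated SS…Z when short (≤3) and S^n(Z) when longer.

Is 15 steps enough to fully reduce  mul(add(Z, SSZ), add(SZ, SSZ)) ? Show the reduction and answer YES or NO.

Answer: NO — after 15 steps the term is S(S(S(S(S(S(mul(Z, add(SZ, SSZ)))))))), not yet normal

Derivation:
  start: mul(add(Z, SSZ), add(SZ, SSZ))
  step 1: mul(SSZ, add(SZ, SSZ))
  step 2: add(add(SZ, SSZ), mul(SZ, add(SZ, SSZ)))
  step 3: add(S(add(Z, SSZ)), mul(SZ, add(SZ, SSZ)))
  step 4: S(add(add(Z, SSZ), mul(SZ, add(SZ, SSZ))))
  step 5: S(add(SSZ, mul(SZ, add(SZ, SSZ))))
  step 6: S(S(add(SZ, mul(SZ, add(SZ, SSZ)))))
  step 7: S(S(S(add(Z, mul(SZ, add(SZ, SSZ))))))
  step 8: S(S(S(mul(SZ, add(SZ, SSZ)))))
  step 9: S(S(S(add(add(SZ, SSZ), mul(Z, add(SZ, SSZ))))))
  step 10: S(S(S(add(S(add(Z, SSZ)), mul(Z, add(SZ, SSZ))))))
  step 11: S(S(S(S(add(add(Z, SSZ), mul(Z, add(SZ, SSZ)))))))
  step 12: S(S(S(S(add(SSZ, mul(Z, add(SZ, SSZ)))))))
  step 13: S(S(S(S(S(add(SZ, mul(Z, add(SZ, SSZ))))))))
  step 14: S(S(S(S(S(S(add(Z, mul(Z, add(SZ, SSZ)))))))))
  step 15: S(S(S(S(S(S(mul(Z, add(SZ, SSZ))))))))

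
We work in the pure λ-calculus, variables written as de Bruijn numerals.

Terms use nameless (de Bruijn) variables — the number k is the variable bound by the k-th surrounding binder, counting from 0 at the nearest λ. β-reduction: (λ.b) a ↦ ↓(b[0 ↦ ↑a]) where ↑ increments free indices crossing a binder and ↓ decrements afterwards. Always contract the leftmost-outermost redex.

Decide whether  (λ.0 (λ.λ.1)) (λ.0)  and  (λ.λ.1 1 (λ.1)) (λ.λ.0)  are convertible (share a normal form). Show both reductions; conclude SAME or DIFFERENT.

Answer: SAME — A ⇓ λ.λ.1, B ⇓ λ.λ.1

Working:
Term A:
  start: (λ.0 (λ.λ.1)) (λ.0)
  [1] (λ.0) (λ.λ.1)
  [2] λ.λ.1

Term B:
  start: (λ.λ.1 1 (λ.1)) (λ.λ.0)
  [1] λ.(λ.λ.0) (λ.λ.0) (λ.1)
  [2] λ.(λ.0) (λ.1)
  [3] λ.λ.1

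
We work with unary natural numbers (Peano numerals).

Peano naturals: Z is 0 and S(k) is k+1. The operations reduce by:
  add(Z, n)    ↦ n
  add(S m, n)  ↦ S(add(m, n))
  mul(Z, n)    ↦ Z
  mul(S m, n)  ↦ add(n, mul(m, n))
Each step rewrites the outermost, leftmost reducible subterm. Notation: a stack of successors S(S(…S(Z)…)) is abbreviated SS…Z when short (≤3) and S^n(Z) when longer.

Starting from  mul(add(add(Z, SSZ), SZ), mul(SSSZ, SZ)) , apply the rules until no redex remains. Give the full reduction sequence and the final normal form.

Answer: normal form = S^9(Z)  (in 50 steps)

Reduction:
  start: mul(add(add(Z, SSZ), SZ), mul(SSSZ, SZ))
  step 1: mul(add(SSZ, SZ), mul(SSSZ, SZ))
  step 2: mul(S(add(SZ, SZ)), mul(SSSZ, SZ))
  step 3: add(mul(SSSZ, SZ), mul(add(SZ, SZ), mul(SSSZ, SZ)))
  step 4: add(add(SZ, mul(SSZ, SZ)), mul(add(SZ, SZ), mul(SSSZ, SZ)))
  step 5: add(S(add(Z, mul(SSZ, SZ))), mul(add(SZ, SZ), mul(SSSZ, SZ)))
  step 6: S(add(add(Z, mul(SSZ, SZ)), mul(add(SZ, SZ), mul(SSSZ, SZ))))
  step 7: S(add(mul(SSZ, SZ), mul(add(SZ, SZ), mul(SSSZ, SZ))))
  step 8: S(add(add(SZ, mul(SZ, SZ)), mul(add(SZ, SZ), mul(SSSZ, SZ))))
  step 9: S(add(S(add(Z, mul(SZ, SZ))), mul(add(SZ, SZ), mul(SSSZ, SZ))))
  step 10: S(S(add(add(Z, mul(SZ, SZ)), mul(add(SZ, SZ), mul(SSSZ, SZ)))))
  step 11: S(S(add(mul(SZ, SZ), mul(add(SZ, SZ), mul(SSSZ, SZ)))))
  step 12: S(S(add(add(SZ, mul(Z, SZ)), mul(add(SZ, SZ), mul(SSSZ, SZ)))))
  step 13: S(S(add(S(add(Z, mul(Z, SZ))), mul(add(SZ, SZ), mul(SSSZ, SZ)))))
  step 14: S(S(S(add(add(Z, mul(Z, SZ)), mul(add(SZ, SZ), mul(SSSZ, SZ))))))
  step 15: S(S(S(add(mul(Z, SZ), mul(add(SZ, SZ), mul(SSSZ, SZ))))))
  step 16: S(S(S(add(Z, mul(add(SZ, SZ), mul(SSSZ, SZ))))))
  step 17: S(S(S(mul(add(SZ, SZ), mul(SSSZ, SZ)))))
  step 18: S(S(S(mul(S(add(Z, SZ)), mul(SSSZ, SZ)))))
  step 19: S(S(S(add(mul(SSSZ, SZ), mul(add(Z, SZ), mul(SSSZ, SZ))))))
  step 20: S(S(S(add(add(SZ, mul(SSZ, SZ)), mul(add(Z, SZ), mul(SSSZ, SZ))))))
  step 21: S(S(S(add(S(add(Z, mul(SSZ, SZ))), mul(add(Z, SZ), mul(SSSZ, SZ))))))
  step 22: S(S(S(S(add(add(Z, mul(SSZ, SZ)), mul(add(Z, SZ), mul(SSSZ, SZ)))))))
  step 23: S(S(S(S(add(mul(SSZ, SZ), mul(add(Z, SZ), mul(SSSZ, SZ)))))))
  step 24: S(S(S(S(add(add(SZ, mul(SZ, SZ)), mul(add(Z, SZ), mul(SSSZ, SZ)))))))
  step 25: S(S(S(S(add(S(add(Z, mul(SZ, SZ))), mul(add(Z, SZ), mul(SSSZ, SZ)))))))
  step 26: S(S(S(S(S(add(add(Z, mul(SZ, SZ)), mul(add(Z, SZ), mul(SSSZ, SZ))))))))
  step 27: S(S(S(S(S(add(mul(SZ, SZ), mul(add(Z, SZ), mul(SSSZ, SZ))))))))
  step 28: S(S(S(S(S(add(add(SZ, mul(Z, SZ)), mul(add(Z, SZ), mul(SSSZ, SZ))))))))
  step 29: S(S(S(S(S(add(S(add(Z, mul(Z, SZ))), mul(add(Z, SZ), mul(SSSZ, SZ))))))))
  step 30: S(S(S(S(S(S(add(add(Z, mul(Z, SZ)), mul(add(Z, SZ), mul(SSSZ, SZ)))))))))
  step 31: S(S(S(S(S(S(add(mul(Z, SZ), mul(add(Z, SZ), mul(SSSZ, SZ)))))))))
  step 32: S(S(S(S(S(S(add(Z, mul(add(Z, SZ), mul(SSSZ, SZ)))))))))
  step 33: S(S(S(S(S(S(mul(add(Z, SZ), mul(SSSZ, SZ))))))))
  step 34: S(S(S(S(S(S(mul(SZ, mul(SSSZ, SZ))))))))
  step 35: S(S(S(S(S(S(add(mul(SSSZ, SZ), mul(Z, mul(SSSZ, SZ)))))))))
  step 36: S(S(S(S(S(S(add(add(SZ, mul(SSZ, SZ)), mul(Z, mul(SSSZ, SZ)))))))))
  step 37: S(S(S(S(S(S(add(S(add(Z, mul(SSZ, SZ))), mul(Z, mul(SSSZ, SZ)))))))))
  step 38: S(S(S(S(S(S(S(add(add(Z, mul(SSZ, SZ)), mul(Z, mul(SSSZ, SZ))))))))))
  step 39: S(S(S(S(S(S(S(add(mul(SSZ, SZ), mul(Z, mul(SSSZ, SZ))))))))))
  step 40: S(S(S(S(S(S(S(add(add(SZ, mul(SZ, SZ)), mul(Z, mul(SSSZ, SZ))))))))))
  step 41: S(S(S(S(S(S(S(add(S(add(Z, mul(SZ, SZ))), mul(Z, mul(SSSZ, SZ))))))))))
  step 42: S(S(S(S(S(S(S(S(add(add(Z, mul(SZ, SZ)), mul(Z, mul(SSSZ, SZ)))))))))))
  step 43: S(S(S(S(S(S(S(S(add(mul(SZ, SZ), mul(Z, mul(SSSZ, SZ)))))))))))
  step 44: S(S(S(S(S(S(S(S(add(add(SZ, mul(Z, SZ)), mul(Z, mul(SSSZ, SZ)))))))))))
  step 45: S(S(S(S(S(S(S(S(add(S(add(Z, mul(Z, SZ))), mul(Z, mul(SSSZ, SZ)))))))))))
  step 46: S(S(S(S(S(S(S(S(S(add(add(Z, mul(Z, SZ)), mul(Z, mul(SSSZ, SZ))))))))))))
  step 47: S(S(S(S(S(S(S(S(S(add(mul(Z, SZ), mul(Z, mul(SSSZ, SZ))))))))))))
  step 48: S(S(S(S(S(S(S(S(S(add(Z, mul(Z, mul(SSSZ, SZ))))))))))))
  step 49: S(S(S(S(S(S(S(S(S(mul(Z, mul(SSSZ, SZ)))))))))))
  step 50: S^9(Z)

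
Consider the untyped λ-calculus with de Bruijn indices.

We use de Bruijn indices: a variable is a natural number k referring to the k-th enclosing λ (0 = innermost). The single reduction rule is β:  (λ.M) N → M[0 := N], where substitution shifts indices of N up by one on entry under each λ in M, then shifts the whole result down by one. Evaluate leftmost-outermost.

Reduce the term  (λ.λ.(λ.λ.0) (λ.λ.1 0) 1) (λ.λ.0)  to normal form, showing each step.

  start: (λ.λ.(λ.λ.0) (λ.λ.1 0) 1) (λ.λ.0)
  [1] λ.(λ.λ.0) (λ.λ.1 0) (λ.λ.0)
  [2] λ.(λ.0) (λ.λ.0)
  [3] λ.λ.λ.0

Answer: normal form = λ.λ.λ.0  (in 3 steps)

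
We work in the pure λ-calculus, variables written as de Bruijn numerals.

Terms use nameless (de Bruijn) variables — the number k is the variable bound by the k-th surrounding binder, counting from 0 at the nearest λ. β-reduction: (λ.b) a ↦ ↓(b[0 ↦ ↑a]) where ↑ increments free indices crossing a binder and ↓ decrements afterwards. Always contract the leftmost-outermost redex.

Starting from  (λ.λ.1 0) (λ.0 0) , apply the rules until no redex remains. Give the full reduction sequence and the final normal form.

  start: (λ.λ.1 0) (λ.0 0)
  →1  λ.(λ.0 0) 0
  →2  λ.0 0

Answer: normal form = λ.0 0  (in 2 steps)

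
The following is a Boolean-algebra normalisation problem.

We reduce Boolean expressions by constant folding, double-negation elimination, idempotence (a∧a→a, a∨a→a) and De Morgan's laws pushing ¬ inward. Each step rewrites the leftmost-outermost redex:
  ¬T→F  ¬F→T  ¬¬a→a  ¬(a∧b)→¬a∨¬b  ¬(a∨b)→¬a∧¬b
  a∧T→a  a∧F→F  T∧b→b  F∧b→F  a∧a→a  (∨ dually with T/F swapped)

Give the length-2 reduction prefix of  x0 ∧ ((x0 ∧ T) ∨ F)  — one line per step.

Answer: after 2 steps: x0 ∧ x0

Working:
  start: x0 ∧ ((x0 ∧ T) ∨ F)
  →1  x0 ∧ (x0 ∧ T)
  →2  x0 ∧ x0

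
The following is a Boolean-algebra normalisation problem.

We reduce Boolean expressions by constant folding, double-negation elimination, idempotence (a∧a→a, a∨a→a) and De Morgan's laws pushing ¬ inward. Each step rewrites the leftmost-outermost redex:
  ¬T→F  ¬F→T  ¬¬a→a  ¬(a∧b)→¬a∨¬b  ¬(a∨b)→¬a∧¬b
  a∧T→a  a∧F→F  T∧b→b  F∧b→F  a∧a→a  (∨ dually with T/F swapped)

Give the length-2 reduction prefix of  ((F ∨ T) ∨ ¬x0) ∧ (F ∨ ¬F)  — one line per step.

Answer: after 2 steps: T ∧ (F ∨ ¬F)

Working:
  start: ((F ∨ T) ∨ ¬x0) ∧ (F ∨ ¬F)
  →1  (T ∨ ¬x0) ∧ (F ∨ ¬F)
  →2  T ∧ (F ∨ ¬F)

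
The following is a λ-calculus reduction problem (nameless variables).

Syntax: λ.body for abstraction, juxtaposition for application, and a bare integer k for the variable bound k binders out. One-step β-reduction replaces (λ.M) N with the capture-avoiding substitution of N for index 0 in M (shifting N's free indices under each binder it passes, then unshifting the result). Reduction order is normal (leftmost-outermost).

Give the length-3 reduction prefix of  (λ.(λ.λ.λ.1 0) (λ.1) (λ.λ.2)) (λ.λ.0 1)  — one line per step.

  start: (λ.(λ.λ.λ.1 0) (λ.1) (λ.λ.2)) (λ.λ.0 1)
  [1] (λ.λ.λ.1 0) (λ.λ.λ.0 1) (λ.λ.λ.λ.0 1)
  [2] (λ.λ.1 0) (λ.λ.λ.λ.0 1)
  [3] λ.(λ.λ.λ.λ.0 1) 0

Answer: after 3 steps: λ.(λ.λ.λ.λ.0 1) 0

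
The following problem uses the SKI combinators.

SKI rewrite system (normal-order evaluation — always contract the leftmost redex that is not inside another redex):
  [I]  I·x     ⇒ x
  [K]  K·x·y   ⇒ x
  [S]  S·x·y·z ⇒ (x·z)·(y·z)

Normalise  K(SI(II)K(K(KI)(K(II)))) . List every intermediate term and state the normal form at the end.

  start: K(SI(II)K(K(KI)(K(II))))
  step 1: K(IK(IIK)(K(KI)(K(II))))
  step 2: K(K(IIK)(K(KI)(K(II))))
  step 3: K(IIK)
  step 4: K(IK)
  step 5: KK

Answer: normal form = KK  (in 5 steps)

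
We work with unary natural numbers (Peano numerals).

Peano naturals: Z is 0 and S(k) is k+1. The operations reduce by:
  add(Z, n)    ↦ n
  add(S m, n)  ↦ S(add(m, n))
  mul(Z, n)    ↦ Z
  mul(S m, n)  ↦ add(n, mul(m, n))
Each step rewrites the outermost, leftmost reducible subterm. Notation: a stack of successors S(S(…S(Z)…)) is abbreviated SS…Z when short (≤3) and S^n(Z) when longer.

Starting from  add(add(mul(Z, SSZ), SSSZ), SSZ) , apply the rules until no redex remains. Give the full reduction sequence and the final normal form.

Answer: normal form = S^5(Z)  (in 6 steps)

Derivation:
  start: add(add(mul(Z, SSZ), SSSZ), SSZ)
  →1  add(add(Z, SSSZ), SSZ)
  →2  add(SSSZ, SSZ)
  →3  S(add(SSZ, SSZ))
  →4  S(S(add(SZ, SSZ)))
  →5  S(S(S(add(Z, SSZ))))
  →6  S^5(Z)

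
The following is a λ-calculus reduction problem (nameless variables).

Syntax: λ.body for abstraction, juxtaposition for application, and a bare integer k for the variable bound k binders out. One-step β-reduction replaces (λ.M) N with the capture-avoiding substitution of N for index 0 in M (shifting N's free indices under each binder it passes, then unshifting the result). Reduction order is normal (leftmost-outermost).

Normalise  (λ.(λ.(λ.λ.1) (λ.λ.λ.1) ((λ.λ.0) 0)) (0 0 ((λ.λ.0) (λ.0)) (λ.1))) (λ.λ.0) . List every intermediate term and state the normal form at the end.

  start: (λ.(λ.(λ.λ.1) (λ.λ.λ.1) ((λ.λ.0) 0)) (0 0 ((λ.λ.0) (λ.0)) (λ.1))) (λ.λ.0)
  step 1: (λ.(λ.λ.1) (λ.λ.λ.1) ((λ.λ.0) 0)) ((λ.λ.0) (λ.λ.0) ((λ.λ.0) (λ.0)) (λ.λ.λ.0))
  step 2: (λ.λ.1) (λ.λ.λ.1) ((λ.λ.0) ((λ.λ.0) (λ.λ.0) ((λ.λ.0) (λ.0)) (λ.λ.λ.0)))
  step 3: (λ.λ.λ.λ.1) ((λ.λ.0) ((λ.λ.0) (λ.λ.0) ((λ.λ.0) (λ.0)) (λ.λ.λ.0)))
  step 4: λ.λ.λ.1

Answer: normal form = λ.λ.λ.1  (in 4 steps)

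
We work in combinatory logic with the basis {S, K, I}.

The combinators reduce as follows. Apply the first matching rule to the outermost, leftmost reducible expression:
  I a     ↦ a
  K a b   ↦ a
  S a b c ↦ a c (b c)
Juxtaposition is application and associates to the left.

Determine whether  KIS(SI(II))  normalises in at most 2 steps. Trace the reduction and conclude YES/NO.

  start: KIS(SI(II))
  step 1: I(SI(II))
  step 2: SI(II)

Answer: NO — after 2 steps the term is SI(II), not yet normal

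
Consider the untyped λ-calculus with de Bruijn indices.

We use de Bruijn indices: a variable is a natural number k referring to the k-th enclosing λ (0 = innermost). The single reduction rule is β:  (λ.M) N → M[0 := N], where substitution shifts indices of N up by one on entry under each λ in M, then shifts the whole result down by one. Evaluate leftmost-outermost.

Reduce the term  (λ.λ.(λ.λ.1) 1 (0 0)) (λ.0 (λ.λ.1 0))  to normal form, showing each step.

  start: (λ.λ.(λ.λ.1) 1 (0 0)) (λ.0 (λ.λ.1 0))
  step 1: λ.(λ.λ.1) (λ.0 (λ.λ.1 0)) (0 0)
  step 2: λ.(λ.λ.0 (λ.λ.1 0)) (0 0)
  step 3: λ.λ.0 (λ.λ.1 0)

Answer: normal form = λ.λ.0 (λ.λ.1 0)  (in 3 steps)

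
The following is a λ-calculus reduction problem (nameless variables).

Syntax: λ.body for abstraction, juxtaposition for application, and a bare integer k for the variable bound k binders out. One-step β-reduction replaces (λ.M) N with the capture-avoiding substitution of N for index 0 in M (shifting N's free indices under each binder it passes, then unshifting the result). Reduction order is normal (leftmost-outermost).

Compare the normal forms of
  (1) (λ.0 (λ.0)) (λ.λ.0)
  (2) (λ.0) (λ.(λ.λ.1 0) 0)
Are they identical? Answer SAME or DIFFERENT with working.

Answer: DIFFERENT — A ⇓ λ.0, B ⇓ λ.λ.1 0

Working:
Term A:
  start: (λ.0 (λ.0)) (λ.λ.0)
  step 1: (λ.λ.0) (λ.0)
  step 2: λ.0

Term B:
  start: (λ.0) (λ.(λ.λ.1 0) 0)
  step 1: λ.(λ.λ.1 0) 0
  step 2: λ.λ.1 0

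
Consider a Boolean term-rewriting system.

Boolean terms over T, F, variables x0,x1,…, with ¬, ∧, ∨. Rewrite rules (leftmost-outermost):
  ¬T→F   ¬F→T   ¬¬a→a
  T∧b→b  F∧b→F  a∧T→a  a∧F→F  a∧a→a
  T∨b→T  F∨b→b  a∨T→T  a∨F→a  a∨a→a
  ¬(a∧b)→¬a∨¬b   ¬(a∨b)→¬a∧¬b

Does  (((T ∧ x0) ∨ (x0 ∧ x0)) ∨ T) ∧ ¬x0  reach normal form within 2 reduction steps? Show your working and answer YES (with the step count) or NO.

  start: (((T ∧ x0) ∨ (x0 ∧ x0)) ∨ T) ∧ ¬x0
  →1  T ∧ ¬x0
  →2  ¬x0

Answer: YES — reaches normal form ¬x0 in 2 ≤ 2 steps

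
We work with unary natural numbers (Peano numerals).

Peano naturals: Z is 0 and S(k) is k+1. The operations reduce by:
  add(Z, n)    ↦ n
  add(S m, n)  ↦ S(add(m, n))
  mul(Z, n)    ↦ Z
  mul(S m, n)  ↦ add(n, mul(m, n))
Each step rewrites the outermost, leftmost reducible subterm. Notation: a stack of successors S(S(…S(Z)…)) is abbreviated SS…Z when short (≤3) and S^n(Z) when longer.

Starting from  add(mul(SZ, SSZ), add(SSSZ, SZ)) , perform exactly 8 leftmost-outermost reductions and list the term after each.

Answer: after 8 steps: S(S(add(SSSZ, SZ)))

Derivation:
  start: add(mul(SZ, SSZ), add(SSSZ, SZ))
  step 1: add(add(SSZ, mul(Z, SSZ)), add(SSSZ, SZ))
  step 2: add(S(add(SZ, mul(Z, SSZ))), add(SSSZ, SZ))
  step 3: S(add(add(SZ, mul(Z, SSZ)), add(SSSZ, SZ)))
  step 4: S(add(S(add(Z, mul(Z, SSZ))), add(SSSZ, SZ)))
  step 5: S(S(add(add(Z, mul(Z, SSZ)), add(SSSZ, SZ))))
  step 6: S(S(add(mul(Z, SSZ), add(SSSZ, SZ))))
  step 7: S(S(add(Z, add(SSSZ, SZ))))
  step 8: S(S(add(SSSZ, SZ)))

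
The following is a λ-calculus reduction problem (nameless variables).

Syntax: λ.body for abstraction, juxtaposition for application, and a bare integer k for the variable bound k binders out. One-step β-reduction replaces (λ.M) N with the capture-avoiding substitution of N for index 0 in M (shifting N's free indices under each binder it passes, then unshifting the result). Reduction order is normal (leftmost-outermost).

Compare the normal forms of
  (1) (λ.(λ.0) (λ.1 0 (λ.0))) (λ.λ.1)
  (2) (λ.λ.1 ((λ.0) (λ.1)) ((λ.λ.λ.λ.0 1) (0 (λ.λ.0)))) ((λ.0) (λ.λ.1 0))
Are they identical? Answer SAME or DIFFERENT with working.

Answer: SAME — A ⇓ λ.0, B ⇓ λ.0

Derivation:
Term A:
  start: (λ.(λ.0) (λ.1 0 (λ.0))) (λ.λ.1)
  step 1: (λ.0) (λ.(λ.λ.1) 0 (λ.0))
  step 2: λ.(λ.λ.1) 0 (λ.0)
  step 3: λ.(λ.1) (λ.0)
  step 4: λ.0

Term B:
  start: (λ.λ.1 ((λ.0) (λ.1)) ((λ.λ.λ.λ.0 1) (0 (λ.λ.0)))) ((λ.0) (λ.λ.1 0))
  step 1: λ.(λ.0) (λ.λ.1 0) ((λ.0) (λ.1)) ((λ.λ.λ.λ.0 1) (0 (λ.λ.0)))
  step 2: λ.(λ.λ.1 0) ((λ.0) (λ.1)) ((λ.λ.λ.λ.0 1) (0 (λ.λ.0)))
  step 3: λ.(λ.(λ.0) (λ.2) 0) ((λ.λ.λ.λ.0 1) (0 (λ.λ.0)))
  step 4: λ.(λ.0) (λ.1) ((λ.λ.λ.λ.0 1) (0 (λ.λ.0)))
  step 5: λ.(λ.1) ((λ.λ.λ.λ.0 1) (0 (λ.λ.0)))
  step 6: λ.0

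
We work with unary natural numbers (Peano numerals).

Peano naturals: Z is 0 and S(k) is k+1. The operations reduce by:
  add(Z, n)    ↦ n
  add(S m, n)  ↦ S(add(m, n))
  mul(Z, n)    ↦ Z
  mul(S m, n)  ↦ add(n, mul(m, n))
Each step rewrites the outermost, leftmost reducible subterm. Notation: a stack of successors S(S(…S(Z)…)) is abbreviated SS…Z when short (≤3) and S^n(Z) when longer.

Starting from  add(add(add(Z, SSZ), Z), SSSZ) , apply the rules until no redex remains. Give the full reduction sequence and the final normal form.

  start: add(add(add(Z, SSZ), Z), SSSZ)
  [1] add(add(SSZ, Z), SSSZ)
  [2] add(S(add(SZ, Z)), SSSZ)
  [3] S(add(add(SZ, Z), SSSZ))
  [4] S(add(S(add(Z, Z)), SSSZ))
  [5] S(S(add(add(Z, Z), SSSZ)))
  [6] S(S(add(Z, SSSZ)))
  [7] S^5(Z)

Answer: normal form = S^5(Z)  (in 7 steps)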